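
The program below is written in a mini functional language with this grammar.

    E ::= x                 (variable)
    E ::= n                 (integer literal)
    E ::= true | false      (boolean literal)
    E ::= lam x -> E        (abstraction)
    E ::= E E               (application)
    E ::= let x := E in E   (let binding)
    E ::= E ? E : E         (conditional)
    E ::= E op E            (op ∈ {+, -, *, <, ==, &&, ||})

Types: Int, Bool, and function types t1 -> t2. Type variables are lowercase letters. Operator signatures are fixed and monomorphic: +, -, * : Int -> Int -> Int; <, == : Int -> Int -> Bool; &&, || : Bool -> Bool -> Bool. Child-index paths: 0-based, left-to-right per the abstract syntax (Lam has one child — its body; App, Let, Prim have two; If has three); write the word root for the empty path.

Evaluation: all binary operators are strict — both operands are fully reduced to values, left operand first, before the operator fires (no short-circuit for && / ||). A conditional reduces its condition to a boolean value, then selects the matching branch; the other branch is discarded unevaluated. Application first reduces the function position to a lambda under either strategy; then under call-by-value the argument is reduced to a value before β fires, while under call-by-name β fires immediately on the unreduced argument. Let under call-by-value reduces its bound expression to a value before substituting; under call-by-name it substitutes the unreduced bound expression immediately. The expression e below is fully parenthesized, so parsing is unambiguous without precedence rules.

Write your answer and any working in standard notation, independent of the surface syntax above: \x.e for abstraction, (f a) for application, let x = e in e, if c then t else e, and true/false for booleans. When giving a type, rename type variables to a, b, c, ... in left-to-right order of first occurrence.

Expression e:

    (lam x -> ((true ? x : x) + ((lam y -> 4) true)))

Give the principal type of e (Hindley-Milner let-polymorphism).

Answer: Int -> Int

Working:
  unify Bool ~ Bool
x : a
x : a
  unify a ~ a
  unify a ~ Int
\y._ : b -> Int
  unify b -> Int ~ Bool -> c
  unify b ~ Bool
  unify Int ~ c
_ _ : Int
  unify Int ~ Int
\x._ : Int -> Int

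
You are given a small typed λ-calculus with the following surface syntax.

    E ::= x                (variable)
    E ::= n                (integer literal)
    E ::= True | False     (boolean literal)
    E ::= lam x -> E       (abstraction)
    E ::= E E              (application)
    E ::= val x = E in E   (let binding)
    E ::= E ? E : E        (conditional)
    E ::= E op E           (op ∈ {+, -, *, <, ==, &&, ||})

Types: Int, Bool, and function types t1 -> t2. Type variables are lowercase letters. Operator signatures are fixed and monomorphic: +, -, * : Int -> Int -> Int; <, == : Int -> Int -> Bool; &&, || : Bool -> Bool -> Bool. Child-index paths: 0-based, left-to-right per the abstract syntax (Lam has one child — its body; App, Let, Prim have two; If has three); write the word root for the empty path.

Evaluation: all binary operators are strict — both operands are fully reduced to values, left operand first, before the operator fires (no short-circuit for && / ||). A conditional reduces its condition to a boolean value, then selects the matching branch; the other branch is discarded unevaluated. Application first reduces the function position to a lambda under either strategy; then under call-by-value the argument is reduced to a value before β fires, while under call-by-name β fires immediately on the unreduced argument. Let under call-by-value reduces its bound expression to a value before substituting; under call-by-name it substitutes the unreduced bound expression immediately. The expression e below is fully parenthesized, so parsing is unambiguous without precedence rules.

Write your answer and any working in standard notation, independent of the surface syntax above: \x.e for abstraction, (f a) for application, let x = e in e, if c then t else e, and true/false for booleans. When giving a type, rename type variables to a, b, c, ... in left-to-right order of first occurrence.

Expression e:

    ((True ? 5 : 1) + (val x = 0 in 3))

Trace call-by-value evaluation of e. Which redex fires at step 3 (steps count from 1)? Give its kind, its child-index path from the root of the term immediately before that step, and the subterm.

Answer: delta at root : (5 + 3)

Derivation:
step 0: ((if true then 5 else 1) + (let x = 0 in 3))
step 1: [if@0] (5 + (let x = 0 in 3))
step 2: [let@1] (5 + 3)
step 3: [delta@root] 8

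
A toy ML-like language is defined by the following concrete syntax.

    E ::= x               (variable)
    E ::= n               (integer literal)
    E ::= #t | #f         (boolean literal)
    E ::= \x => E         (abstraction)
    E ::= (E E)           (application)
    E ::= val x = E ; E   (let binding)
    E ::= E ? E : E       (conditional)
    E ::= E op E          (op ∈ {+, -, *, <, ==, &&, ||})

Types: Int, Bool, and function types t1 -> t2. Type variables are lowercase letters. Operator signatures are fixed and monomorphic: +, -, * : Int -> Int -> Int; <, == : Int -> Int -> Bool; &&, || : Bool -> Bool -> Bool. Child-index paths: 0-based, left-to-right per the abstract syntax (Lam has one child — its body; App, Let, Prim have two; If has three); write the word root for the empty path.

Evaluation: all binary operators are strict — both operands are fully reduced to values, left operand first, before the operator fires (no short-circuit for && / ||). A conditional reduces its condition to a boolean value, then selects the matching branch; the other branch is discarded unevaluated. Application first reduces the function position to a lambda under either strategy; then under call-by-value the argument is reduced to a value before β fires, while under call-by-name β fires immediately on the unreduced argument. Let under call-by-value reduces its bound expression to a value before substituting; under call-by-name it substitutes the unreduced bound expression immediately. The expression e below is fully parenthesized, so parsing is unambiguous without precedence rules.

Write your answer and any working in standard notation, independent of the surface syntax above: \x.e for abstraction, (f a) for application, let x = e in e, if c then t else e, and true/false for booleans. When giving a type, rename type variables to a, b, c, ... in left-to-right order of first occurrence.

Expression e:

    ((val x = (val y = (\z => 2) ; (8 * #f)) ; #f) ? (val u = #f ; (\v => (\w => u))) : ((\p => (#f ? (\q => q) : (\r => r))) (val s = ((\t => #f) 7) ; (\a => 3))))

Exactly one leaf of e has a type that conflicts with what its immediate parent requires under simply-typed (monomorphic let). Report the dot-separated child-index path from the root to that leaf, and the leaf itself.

Answer: 0.0.1.1 : false

Derivation:
\z._ : a -> Int
let y : a -> Int
  unify Int ~ Int
  unify Bool ~ Int
  FAIL: mismatch Bool ~ Int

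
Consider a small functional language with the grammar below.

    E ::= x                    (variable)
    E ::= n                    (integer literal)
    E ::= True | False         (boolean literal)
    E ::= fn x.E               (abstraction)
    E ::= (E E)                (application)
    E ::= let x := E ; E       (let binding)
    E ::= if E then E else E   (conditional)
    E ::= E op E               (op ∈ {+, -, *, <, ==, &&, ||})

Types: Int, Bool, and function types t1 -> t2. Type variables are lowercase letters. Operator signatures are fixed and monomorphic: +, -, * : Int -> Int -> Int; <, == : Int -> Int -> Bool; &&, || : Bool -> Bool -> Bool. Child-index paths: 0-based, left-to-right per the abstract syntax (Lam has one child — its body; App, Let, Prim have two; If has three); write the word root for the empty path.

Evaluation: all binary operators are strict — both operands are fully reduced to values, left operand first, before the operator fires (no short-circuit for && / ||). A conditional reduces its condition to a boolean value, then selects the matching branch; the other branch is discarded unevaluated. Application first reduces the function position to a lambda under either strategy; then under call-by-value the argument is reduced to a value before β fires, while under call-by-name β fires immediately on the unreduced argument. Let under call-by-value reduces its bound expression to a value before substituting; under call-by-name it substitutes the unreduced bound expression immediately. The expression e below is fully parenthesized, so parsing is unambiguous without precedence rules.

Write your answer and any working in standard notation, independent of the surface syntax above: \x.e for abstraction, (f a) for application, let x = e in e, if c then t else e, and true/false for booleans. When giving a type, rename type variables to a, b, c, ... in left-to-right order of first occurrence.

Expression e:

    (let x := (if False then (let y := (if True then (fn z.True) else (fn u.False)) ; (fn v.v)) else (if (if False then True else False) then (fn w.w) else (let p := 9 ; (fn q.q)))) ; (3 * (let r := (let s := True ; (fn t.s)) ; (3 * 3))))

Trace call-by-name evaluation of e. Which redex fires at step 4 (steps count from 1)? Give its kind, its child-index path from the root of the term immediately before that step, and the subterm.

Answer: delta at root : (3 * 9)

Working:
step 0: (let x = (if false then (let y = (if true then (\z.true) else (\u.false)) in (\v.v)) else (if (if false then true else false) then (\w.w) else (let p = 9 in (\q.q)))) in (3 * (let r = (let s = true in (\t.s)) in (3 * 3))))
step 1: [let@root] (3 * (let r = (let s = true in (\t.s)) in (3 * 3)))
step 2: [let@1] (3 * (3 * 3))
step 3: [delta@1] (3 * 9)
step 4: [delta@root] 27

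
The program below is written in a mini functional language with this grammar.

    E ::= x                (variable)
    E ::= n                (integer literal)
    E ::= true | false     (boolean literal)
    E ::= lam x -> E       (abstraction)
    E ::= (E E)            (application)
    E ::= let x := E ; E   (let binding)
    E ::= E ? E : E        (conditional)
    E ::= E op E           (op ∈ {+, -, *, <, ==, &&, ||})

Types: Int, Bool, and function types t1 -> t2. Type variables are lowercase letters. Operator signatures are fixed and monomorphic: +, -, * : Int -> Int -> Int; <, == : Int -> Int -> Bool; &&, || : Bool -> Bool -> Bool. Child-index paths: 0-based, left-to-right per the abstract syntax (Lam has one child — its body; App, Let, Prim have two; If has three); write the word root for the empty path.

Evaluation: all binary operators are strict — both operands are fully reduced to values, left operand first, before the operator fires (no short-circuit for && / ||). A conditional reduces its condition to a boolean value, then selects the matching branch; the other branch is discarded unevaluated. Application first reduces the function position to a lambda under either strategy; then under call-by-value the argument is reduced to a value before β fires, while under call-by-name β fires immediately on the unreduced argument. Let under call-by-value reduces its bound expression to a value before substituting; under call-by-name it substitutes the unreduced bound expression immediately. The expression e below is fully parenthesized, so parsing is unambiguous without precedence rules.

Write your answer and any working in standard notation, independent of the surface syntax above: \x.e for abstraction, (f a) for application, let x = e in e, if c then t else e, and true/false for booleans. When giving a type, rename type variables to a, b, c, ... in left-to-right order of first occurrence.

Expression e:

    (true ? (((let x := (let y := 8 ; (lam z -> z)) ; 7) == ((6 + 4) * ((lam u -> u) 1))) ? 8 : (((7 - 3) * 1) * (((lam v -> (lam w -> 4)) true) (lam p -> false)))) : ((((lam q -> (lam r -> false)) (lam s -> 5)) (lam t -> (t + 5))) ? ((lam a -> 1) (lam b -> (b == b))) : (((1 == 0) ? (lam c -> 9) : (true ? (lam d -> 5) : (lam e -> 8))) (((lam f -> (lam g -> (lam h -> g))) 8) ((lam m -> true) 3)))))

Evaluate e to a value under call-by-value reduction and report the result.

Answer: 16

Derivation:
step 0: (if true then (if ((let x = (let y = 8 in (\z.z)) in 7) == ((6 + 4) * ((\u.u) 1))) then 8 else (((7 - 3) * 1) * (((\v.(\w.4)) true) (\p.false)))) else (if (((\q.(\r.false)) (\s.5)) (\t.(t + 5))) then ((\a.1) (\b.(b == b))) else ((if (1 == 0) then (\c.9) else (if true then (\d.5) else (\e.8))) (((\f.(\g.(\h.g))) 8) ((\m.true) 3)))))
step 1: [if@root] (if ((let x = (let y = 8 in (\z.z)) in 7) == ((6 + 4) * ((\u.u) 1))) then 8 else (((7 - 3) * 1) * (((\v.(\w.4)) true) (\p.false))))
step 2: [let@0.0.0] (if ((let x = (\z.z) in 7) == ((6 + 4) * ((\u.u) 1))) then 8 else (((7 - 3) * 1) * (((\v.(\w.4)) true) (\p.false))))
step 3: [let@0.0] (if (7 == ((6 + 4) * ((\u.u) 1))) then 8 else (((7 - 3) * 1) * (((\v.(\w.4)) true) (\p.false))))
step 4: [delta@0.1.0] (if (7 == (10 * ((\u.u) 1))) then 8 else (((7 - 3) * 1) * (((\v.(\w.4)) true) (\p.false))))
step 5: [beta@0.1.1] (if (7 == (10 * 1)) then 8 else (((7 - 3) * 1) * (((\v.(\w.4)) true) (\p.false))))
step 6: [delta@0.1] (if (7 == 10) then 8 else (((7 - 3) * 1) * (((\v.(\w.4)) true) (\p.false))))
step 7: [delta@0] (if false then 8 else (((7 - 3) * 1) * (((\v.(\w.4)) true) (\p.false))))
step 8: [if@root] (((7 - 3) * 1) * (((\v.(\w.4)) true) (\p.false)))
step 9: [delta@0.0] ((4 * 1) * (((\v.(\w.4)) true) (\p.false)))
step 10: [delta@0] (4 * (((\v.(\w.4)) true) (\p.false)))
step 11: [beta@1.0] (4 * ((\w.4) (\p.false)))
step 12: [beta@1] (4 * 4)
step 13: [delta@root] 16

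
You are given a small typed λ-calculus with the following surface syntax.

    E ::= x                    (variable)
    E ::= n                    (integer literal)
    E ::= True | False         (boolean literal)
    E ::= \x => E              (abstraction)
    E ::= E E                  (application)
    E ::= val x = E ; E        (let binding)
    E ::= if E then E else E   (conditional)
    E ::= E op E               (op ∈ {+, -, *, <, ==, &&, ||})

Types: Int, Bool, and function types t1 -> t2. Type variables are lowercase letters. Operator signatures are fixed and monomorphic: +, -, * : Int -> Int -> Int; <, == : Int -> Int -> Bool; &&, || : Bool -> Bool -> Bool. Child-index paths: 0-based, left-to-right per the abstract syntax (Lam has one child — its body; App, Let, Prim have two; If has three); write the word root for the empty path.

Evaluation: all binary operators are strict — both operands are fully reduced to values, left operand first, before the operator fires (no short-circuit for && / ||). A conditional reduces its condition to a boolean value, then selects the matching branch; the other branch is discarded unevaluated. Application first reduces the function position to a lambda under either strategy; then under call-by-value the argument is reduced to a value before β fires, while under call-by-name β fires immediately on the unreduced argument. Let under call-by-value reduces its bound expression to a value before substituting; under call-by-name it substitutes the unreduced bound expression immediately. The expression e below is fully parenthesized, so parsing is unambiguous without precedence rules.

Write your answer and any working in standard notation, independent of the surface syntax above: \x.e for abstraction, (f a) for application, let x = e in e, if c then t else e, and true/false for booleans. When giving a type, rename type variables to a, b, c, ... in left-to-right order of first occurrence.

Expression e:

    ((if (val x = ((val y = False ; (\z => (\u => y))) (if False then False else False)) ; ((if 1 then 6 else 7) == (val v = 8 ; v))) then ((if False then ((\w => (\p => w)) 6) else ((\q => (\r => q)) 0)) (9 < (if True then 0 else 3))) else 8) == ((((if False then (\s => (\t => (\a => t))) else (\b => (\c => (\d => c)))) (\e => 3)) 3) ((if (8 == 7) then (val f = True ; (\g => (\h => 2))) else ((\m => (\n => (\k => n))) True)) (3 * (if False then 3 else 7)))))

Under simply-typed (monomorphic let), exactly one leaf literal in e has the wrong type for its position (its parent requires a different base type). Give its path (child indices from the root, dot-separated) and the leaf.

Answer: 0.0.1.0.0 : 1

Derivation:
let y : Bool
y : Bool
\u._ : b -> Bool
\z._ : a -> b -> Bool
  unify Bool ~ Bool
  unify Bool ~ Bool
  unify a -> b -> Bool ~ Bool -> c
  unify a ~ Bool
  unify b -> Bool ~ c
_ _ : b -> Bool
let x : b -> Bool
  unify Int ~ Bool
  FAIL: mismatch Int ~ Bool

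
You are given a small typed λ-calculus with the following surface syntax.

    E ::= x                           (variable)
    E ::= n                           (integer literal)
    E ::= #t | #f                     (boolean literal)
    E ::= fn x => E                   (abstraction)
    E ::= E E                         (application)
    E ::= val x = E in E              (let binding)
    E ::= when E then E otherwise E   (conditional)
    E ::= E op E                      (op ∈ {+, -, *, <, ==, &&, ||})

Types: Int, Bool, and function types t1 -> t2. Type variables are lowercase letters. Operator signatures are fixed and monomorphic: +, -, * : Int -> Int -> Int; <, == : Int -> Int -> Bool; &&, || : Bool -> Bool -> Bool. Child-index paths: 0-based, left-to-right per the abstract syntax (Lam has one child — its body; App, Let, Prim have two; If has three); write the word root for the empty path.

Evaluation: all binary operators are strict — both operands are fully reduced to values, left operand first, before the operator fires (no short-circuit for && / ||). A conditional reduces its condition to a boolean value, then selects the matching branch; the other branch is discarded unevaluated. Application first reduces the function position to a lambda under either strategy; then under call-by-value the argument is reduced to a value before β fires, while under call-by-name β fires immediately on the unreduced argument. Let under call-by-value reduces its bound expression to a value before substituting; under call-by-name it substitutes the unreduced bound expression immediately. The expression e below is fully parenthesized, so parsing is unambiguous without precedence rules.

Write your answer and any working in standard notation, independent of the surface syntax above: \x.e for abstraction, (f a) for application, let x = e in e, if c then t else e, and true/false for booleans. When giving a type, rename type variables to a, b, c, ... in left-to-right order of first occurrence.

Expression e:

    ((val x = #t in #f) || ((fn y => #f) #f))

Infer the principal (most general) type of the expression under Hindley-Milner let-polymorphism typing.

Trace:
let x : Bool
  unify Bool ~ Bool
\y._ : a -> Bool
  unify a -> Bool ~ Bool -> b
  unify a ~ Bool
  unify Bool ~ b
_ _ : Bool
  unify Bool ~ Bool

Answer: Bool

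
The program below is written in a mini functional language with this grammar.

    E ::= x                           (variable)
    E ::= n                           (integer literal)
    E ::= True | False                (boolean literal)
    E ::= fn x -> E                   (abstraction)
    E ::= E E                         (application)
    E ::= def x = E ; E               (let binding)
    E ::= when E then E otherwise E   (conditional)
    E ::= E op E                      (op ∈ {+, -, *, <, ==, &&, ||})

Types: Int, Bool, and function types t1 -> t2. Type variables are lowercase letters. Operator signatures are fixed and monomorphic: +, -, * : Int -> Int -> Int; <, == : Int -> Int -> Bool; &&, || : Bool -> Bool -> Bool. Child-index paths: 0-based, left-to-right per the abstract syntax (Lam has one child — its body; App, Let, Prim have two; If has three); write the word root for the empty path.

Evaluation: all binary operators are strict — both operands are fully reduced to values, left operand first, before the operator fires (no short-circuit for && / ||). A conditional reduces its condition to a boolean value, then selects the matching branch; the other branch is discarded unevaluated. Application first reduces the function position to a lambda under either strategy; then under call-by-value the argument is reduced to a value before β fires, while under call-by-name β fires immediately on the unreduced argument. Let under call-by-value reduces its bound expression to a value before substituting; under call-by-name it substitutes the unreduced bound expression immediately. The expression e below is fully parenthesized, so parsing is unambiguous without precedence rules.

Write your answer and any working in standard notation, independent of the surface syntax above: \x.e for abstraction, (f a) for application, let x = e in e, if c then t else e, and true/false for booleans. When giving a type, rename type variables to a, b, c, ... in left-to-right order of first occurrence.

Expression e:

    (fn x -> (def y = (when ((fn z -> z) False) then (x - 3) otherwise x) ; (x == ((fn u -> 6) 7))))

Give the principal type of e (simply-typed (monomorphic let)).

Answer: Int -> Bool

Trace:
z : b
\z._ : b -> b
  unify b -> b ~ Bool -> c
  unify b ~ Bool
  unify Bool ~ c
_ _ : Bool
  unify Bool ~ Bool
x : a
  unify a ~ Int
  unify Int ~ Int
x : Int
  unify Int ~ Int
let y : Int
x : Int
  unify Int ~ Int
\u._ : d -> Int
  unify d -> Int ~ Int -> e
  unify d ~ Int
  unify Int ~ e
_ _ : Int
  unify Int ~ Int
\x._ : Int -> Bool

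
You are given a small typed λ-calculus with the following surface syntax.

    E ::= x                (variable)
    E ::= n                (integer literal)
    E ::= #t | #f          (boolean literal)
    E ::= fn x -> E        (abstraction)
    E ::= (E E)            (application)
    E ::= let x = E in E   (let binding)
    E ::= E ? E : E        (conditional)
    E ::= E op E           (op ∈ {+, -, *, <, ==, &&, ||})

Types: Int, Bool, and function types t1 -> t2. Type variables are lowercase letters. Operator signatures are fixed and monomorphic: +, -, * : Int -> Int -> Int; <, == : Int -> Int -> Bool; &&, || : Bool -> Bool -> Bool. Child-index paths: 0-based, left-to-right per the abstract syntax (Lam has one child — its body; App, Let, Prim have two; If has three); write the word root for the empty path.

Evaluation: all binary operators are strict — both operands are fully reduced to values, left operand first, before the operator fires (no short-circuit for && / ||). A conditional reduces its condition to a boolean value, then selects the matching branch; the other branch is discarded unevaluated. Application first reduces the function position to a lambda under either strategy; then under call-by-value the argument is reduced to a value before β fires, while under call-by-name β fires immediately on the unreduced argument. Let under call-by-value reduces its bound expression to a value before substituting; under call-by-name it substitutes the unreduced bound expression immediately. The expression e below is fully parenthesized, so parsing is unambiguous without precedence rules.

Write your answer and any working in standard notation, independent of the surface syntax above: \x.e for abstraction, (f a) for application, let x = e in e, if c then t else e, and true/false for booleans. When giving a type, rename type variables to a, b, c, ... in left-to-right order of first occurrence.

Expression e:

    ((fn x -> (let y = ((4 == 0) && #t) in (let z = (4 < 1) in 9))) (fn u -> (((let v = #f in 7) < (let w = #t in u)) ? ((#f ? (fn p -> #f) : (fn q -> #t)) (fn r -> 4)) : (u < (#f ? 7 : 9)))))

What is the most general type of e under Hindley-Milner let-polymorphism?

Derivation:
  unify Int ~ Int
  unify Int ~ Int
  unify Bool ~ Bool
  unify Bool ~ Bool
let y : Bool
  unify Int ~ Int
  unify Int ~ Int
let z : Bool
\x._ : a -> Int
let v : Bool
  unify Int ~ Int
let w : Bool
u : b
  unify b ~ Int
  unify Bool ~ Bool
  unify Bool ~ Bool
\p._ : c -> Bool
\q._ : d -> Bool
  unify c -> Bool ~ d -> Bool
  unify c ~ d
  unify Bool ~ Bool
\r._ : e -> Int
  unify d -> Bool ~ (e -> Int) -> f
  unify d ~ e -> Int
  unify Bool ~ f
_ _ : Bool
u : Int
  unify Int ~ Int
  unify Bool ~ Bool
  unify Int ~ Int
  unify Int ~ Int
  unify Bool ~ Bool
\u._ : Int -> Bool
  unify a -> Int ~ (Int -> Bool) -> g
  unify a ~ Int -> Bool
  unify Int ~ g
_ _ : Int

Answer: Int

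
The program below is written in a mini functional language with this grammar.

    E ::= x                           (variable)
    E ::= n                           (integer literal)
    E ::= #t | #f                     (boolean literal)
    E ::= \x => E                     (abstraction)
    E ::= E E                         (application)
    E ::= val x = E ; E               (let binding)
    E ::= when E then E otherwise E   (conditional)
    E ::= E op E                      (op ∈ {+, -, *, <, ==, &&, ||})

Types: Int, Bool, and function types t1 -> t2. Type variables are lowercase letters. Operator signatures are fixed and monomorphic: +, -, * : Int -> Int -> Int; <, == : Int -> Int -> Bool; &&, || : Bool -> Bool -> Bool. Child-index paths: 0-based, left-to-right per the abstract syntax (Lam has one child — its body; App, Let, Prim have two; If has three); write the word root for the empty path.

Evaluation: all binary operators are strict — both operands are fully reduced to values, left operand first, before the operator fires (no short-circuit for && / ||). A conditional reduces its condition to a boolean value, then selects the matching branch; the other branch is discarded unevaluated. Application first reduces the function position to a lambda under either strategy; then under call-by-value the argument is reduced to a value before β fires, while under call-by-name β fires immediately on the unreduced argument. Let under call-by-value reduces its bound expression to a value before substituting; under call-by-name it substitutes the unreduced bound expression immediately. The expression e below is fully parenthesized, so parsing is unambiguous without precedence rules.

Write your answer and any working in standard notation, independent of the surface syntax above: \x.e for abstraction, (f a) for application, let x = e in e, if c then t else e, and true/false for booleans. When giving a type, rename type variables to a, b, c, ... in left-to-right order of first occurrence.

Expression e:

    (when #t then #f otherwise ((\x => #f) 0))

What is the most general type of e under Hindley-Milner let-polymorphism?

Working:
  unify Bool ~ Bool
\x._ : a -> Bool
  unify a -> Bool ~ Int -> b
  unify a ~ Int
  unify Bool ~ b
_ _ : Bool
  unify Bool ~ Bool

Answer: Bool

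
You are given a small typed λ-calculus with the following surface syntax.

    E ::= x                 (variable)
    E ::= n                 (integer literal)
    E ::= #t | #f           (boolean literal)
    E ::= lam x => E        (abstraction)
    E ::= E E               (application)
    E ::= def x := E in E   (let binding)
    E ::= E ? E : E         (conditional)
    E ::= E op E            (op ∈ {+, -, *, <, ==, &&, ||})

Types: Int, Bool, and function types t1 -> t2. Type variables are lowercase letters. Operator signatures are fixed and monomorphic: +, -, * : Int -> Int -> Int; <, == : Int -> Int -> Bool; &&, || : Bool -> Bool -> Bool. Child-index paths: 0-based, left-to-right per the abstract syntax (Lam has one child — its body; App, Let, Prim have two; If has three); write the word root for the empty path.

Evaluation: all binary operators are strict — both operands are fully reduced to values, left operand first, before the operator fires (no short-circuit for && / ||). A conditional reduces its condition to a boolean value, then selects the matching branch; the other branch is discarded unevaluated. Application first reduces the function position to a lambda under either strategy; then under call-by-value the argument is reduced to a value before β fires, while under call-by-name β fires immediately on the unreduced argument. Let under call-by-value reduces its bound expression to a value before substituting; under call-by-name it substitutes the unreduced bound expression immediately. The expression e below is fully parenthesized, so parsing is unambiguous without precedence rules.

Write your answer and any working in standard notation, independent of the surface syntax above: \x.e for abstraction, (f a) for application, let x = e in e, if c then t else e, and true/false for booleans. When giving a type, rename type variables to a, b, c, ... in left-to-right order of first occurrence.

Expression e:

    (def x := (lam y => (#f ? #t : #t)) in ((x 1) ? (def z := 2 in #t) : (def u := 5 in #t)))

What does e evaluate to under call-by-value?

Answer: true

Working:
step 0: (let x = (\y.(if false then true else true)) in (if (x 1) then (let z = 2 in true) else (let u = 5 in true)))
step 1: [let@root] (if ((\y.(if false then true else true)) 1) then (let z = 2 in true) else (let u = 5 in true))
step 2: [beta@0] (if (if false then true else true) then (let z = 2 in true) else (let u = 5 in true))
step 3: [if@0] (if true then (let z = 2 in true) else (let u = 5 in true))
step 4: [if@root] (let z = 2 in true)
step 5: [let@root] true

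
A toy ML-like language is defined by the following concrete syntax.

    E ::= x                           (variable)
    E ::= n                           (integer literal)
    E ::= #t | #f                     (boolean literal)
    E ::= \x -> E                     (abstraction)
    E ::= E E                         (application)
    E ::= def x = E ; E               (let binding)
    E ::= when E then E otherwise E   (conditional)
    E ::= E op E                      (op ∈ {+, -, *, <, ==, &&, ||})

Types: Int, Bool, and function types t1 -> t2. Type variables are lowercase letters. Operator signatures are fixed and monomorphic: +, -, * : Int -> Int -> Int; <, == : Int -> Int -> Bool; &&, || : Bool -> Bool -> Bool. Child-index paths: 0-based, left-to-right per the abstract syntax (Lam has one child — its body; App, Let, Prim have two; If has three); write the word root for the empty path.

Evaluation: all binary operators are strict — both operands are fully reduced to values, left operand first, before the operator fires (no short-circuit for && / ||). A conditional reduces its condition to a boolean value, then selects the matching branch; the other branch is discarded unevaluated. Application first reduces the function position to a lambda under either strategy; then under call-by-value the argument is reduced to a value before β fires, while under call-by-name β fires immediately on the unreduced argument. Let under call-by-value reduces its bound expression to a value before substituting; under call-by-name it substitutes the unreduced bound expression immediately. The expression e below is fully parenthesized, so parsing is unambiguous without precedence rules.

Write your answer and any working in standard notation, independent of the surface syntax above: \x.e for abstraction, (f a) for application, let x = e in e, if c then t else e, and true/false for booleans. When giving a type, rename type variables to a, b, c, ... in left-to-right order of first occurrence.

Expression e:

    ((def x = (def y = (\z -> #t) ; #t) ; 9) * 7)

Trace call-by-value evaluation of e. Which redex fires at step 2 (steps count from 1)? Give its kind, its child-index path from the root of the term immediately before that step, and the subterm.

Answer: let at 0 : (let x = true in 9)

Trace:
step 0: ((let x = (let y = (\z.true) in true) in 9) * 7)
step 1: [let@0.0] ((let x = true in 9) * 7)
step 2: [let@0] (9 * 7)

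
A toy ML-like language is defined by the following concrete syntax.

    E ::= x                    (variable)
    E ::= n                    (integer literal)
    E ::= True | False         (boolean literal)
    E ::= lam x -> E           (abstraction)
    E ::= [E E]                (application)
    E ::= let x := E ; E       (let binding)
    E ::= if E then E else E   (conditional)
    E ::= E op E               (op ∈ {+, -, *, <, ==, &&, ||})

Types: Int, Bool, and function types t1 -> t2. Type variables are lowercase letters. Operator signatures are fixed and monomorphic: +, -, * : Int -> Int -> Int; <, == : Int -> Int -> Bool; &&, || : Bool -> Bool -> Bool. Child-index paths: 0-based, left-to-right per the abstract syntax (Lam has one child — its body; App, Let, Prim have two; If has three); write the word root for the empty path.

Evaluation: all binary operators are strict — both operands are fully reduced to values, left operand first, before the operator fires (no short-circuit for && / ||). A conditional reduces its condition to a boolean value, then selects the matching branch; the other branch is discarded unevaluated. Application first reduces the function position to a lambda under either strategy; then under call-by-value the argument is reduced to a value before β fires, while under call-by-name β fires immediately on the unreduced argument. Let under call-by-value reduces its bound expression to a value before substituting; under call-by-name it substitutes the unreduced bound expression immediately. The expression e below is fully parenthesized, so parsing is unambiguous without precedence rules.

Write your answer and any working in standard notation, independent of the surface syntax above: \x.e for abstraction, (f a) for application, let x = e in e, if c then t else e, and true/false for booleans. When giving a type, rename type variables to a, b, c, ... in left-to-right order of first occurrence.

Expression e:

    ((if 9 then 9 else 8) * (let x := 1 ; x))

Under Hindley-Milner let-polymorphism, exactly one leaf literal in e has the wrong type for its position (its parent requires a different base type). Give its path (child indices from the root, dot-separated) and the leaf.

Answer: 0.0 : 9

Trace:
  unify Int ~ Bool
  FAIL: mismatch Int ~ Bool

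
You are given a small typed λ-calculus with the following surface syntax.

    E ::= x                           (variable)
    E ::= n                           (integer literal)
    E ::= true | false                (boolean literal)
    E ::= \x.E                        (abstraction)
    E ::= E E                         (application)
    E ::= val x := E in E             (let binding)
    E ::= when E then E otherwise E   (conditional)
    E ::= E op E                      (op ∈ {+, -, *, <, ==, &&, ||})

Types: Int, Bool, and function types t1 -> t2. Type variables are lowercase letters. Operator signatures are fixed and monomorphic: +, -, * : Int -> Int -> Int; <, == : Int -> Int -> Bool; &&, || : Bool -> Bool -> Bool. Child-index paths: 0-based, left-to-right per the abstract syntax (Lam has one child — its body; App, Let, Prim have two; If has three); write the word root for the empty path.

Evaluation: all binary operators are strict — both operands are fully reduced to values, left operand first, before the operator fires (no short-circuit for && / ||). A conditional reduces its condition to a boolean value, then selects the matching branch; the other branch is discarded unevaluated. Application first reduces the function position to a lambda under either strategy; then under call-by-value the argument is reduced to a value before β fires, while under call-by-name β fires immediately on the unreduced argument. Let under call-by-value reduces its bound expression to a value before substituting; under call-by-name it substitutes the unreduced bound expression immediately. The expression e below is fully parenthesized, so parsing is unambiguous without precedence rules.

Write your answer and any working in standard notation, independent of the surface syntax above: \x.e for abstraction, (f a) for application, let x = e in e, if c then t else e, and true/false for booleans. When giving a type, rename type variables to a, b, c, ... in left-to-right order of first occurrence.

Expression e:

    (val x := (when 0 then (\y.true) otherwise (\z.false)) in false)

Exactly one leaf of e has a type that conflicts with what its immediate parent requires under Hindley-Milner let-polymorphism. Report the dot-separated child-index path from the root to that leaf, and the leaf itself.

Trace:
  unify Int ~ Bool
  FAIL: mismatch Int ~ Bool

Answer: 0.0 : 0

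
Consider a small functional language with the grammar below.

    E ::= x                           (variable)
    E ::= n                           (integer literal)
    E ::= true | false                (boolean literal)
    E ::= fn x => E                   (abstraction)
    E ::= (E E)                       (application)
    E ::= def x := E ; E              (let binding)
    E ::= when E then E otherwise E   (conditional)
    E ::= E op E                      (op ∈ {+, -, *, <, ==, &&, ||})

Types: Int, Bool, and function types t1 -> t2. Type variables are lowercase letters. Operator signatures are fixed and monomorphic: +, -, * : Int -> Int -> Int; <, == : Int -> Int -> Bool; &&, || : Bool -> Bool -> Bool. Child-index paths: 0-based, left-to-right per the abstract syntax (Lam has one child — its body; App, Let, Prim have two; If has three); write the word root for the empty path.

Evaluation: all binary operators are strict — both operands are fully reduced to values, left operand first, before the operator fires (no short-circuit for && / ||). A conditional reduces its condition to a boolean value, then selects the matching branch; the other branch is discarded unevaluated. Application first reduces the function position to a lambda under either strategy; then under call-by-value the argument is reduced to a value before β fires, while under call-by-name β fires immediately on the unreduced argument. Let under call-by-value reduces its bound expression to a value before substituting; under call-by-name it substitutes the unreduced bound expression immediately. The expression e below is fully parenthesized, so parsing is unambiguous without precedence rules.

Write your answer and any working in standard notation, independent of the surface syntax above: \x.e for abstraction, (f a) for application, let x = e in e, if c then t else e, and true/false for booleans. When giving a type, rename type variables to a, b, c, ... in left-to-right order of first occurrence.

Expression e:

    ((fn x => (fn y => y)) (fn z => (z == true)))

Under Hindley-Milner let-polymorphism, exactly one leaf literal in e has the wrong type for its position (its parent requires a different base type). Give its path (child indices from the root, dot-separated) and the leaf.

Working:
y : b
\y._ : b -> b
\x._ : a -> b -> b
z : c
  unify c ~ Int
  unify Bool ~ Int
  FAIL: mismatch Bool ~ Int

Answer: 1.0.1 : true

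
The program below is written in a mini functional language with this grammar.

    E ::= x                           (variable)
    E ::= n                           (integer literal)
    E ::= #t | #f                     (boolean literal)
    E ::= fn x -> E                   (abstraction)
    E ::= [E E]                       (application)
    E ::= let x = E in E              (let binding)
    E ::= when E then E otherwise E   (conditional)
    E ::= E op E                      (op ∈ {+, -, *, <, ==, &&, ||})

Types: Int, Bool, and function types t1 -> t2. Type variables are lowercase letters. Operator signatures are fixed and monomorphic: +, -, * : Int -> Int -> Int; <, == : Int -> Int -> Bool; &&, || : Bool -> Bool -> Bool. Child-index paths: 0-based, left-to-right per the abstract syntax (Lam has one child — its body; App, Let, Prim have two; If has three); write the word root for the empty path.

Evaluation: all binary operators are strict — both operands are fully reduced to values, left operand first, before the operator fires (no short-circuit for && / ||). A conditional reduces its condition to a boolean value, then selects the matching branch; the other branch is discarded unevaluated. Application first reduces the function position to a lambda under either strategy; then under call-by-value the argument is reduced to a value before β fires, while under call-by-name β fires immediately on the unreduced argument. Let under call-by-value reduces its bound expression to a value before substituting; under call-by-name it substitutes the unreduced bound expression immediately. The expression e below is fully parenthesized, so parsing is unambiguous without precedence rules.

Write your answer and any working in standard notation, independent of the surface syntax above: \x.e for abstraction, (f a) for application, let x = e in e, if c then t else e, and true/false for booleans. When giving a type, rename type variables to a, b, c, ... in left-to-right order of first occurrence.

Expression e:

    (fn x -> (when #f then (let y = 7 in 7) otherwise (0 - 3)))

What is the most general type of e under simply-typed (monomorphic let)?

Derivation:
  unify Bool ~ Bool
let y : Int
  unify Int ~ Int
  unify Int ~ Int
  unify Int ~ Int
\x._ : a -> Int

Answer: a -> Int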